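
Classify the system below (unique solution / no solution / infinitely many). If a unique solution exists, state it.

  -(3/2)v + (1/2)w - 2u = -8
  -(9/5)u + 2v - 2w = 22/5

infinitely many solutions

Row-reduce:
R1 ← R1 / (-2).
R2 ← R2 + 9/5·R1.
R2 ← R2 / (67/20).
R1 ← R1 − 3/4·R2.
Rank is 2 with 3 unknowns, leaving w free.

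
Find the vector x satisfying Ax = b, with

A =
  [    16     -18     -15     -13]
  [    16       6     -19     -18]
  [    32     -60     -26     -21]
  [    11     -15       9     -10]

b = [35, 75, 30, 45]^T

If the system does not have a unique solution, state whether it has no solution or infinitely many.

Row-reduce:
R1 ← R1 / (16).
R2 ← R2 − 16·R1.
R3 ← R3 − 32·R1.
R4 ← R4 − 11·R1.
R2 ← R2 / (24).
R1 ← R1 + 9/8·R2.
R3 ← R3 + 24·R2.
R4 ← R4 + 21/8·R2.
Swap R3 and R4.
R3 ← R3 / (151/8).
R1 ← R1 + 9/8·R3.
R2 ← R2 + 1/6·R3.
Rank is 3 with 4 unknowns, leaving x_4 free.

infinitely many solutions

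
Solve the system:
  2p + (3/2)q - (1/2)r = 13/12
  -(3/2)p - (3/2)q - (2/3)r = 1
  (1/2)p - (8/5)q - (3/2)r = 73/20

p = 2/3, q = -2/3, r = -3/2

Row-reduce the augmented matrix:
R1 ← R1 / (2).
R2 ← R2 + 3/2·R1.
R3 ← R3 − 1/2·R1.
R2 ← R2 / (-3/8).
R1 ← R1 − 3/4·R2.
R3 ← R3 + 79/40·R2.
R3 ← R3 / (37/9).
R1 ← R1 + 7/3·R3.
R2 ← R2 − 25/9·R3.
Reading off the reduced rows gives p = 2/3, q = -2/3, r = -3/2.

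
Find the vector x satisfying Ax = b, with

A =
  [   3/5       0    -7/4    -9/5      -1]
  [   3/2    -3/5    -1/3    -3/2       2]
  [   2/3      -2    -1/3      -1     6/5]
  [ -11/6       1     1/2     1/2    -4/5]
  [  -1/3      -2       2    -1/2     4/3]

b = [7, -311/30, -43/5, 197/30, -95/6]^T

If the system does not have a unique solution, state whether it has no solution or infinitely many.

x_1 = -2, x_2 = 2, x_3 = -4, x_4 = 1, x_5 = -3

Row-reduce the augmented matrix:
R1 ← R1 / (3/5).
R2 ← R2 − 3/2·R1.
R3 ← R3 − 2/3·R1.
R4 ← R4 + 11/6·R1.
R5 ← R5 + 1/3·R1.
R2 ← R2 / (-3/5).
R3 ← R3 + 2·R2.
R4 ← R4 − 1·R2.
R5 ← R5 + 2·R2.
R3 ← R3 / (-427/36).
R1 ← R1 + 35/12·R3.
R2 ← R2 + 485/72·R3.
R4 ← R4 − 17/9·R3.
R5 ← R5 + 112/9·R3.
R4 ← R4 / (-612/427).
R1 ← R1 + 48/61·R4.
R2 ← R2 − 95/854·R4.
R3 ← R3 − 324/427·R4.
R5 ← R5 + 251/122·R4.
R5 ← R5 / (-7436/2295).
R1 ← R1 − 86/153·R5.
R2 ← R2 + 77/459·R5.
R3 ← R3 − 164/85·R5.
R4 ← R4 + 520/459·R5.
Reading off the reduced rows gives x_1 = -2, x_2 = 2, x_3 = -4, x_4 = 1, x_5 = -3.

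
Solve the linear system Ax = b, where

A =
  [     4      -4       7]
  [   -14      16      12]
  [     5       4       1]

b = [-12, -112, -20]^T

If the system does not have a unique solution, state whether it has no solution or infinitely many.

x_1 = 0, x_2 = -4, x_3 = -4

Row-reduce the augmented matrix:
R1 ← R1 / (4).
R2 ← R2 + 14·R1.
R3 ← R3 − 5·R1.
R2 ← R2 / (2).
R1 ← R1 + 1·R2.
R3 ← R3 − 9·R2.
R3 ← R3 / (-172).
R1 ← R1 − 20·R3.
R2 ← R2 − 73/4·R3.
Reading off the reduced rows gives x_1 = 0, x_2 = -4, x_3 = -4.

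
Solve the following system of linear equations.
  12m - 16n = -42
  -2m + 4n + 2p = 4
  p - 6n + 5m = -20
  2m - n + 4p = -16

no solution

Row-reduce:
R1 ← R1 / (12).
R2 ← R2 + 2·R1.
R3 ← R3 − 5·R1.
R4 ← R4 − 2·R1.
R2 ← R2 / (4/3).
R1 ← R1 + 4/3·R2.
R3 ← R3 − 2/3·R2.
R4 ← R4 − 5/3·R2.
Swap R3 and R4.
R3 ← R3 / (3/2).
R1 ← R1 − 2·R3.
R2 ← R2 − 3/2·R3.
Row 4 reduces to 0 = -1, a contradiction. The system is inconsistent.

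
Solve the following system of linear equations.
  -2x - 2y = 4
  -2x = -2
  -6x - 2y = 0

Row-reduce the augmented matrix:
R1 ← R1 / (-2).
R2 ← R2 + 2·R1.
R3 ← R3 + 6·R1.
R2 ← R2 / (2).
R1 ← R1 − 1·R2.
R3 ← R3 − 4·R2.
R3 reduces to 0 = 0, so the extra equation is consistent.
Reading off the reduced rows gives x = 1, y = -3.

x = 1, y = -3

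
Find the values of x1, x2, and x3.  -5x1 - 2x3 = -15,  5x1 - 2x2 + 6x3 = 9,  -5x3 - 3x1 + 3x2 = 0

x1 = 3, x2 = 3, x3 = 0

Row-reduce the augmented matrix:
R1 ← R1 / (-5).
R2 ← R2 − 5·R1.
R3 ← R3 + 3·R1.
R2 ← R2 / (-2).
R3 ← R3 − 3·R2.
R3 ← R3 / (11/5).
R1 ← R1 − 2/5·R3.
R2 ← R2 + 2·R3.
Reading off the reduced rows gives x1 = 3, x2 = 3, x3 = 0.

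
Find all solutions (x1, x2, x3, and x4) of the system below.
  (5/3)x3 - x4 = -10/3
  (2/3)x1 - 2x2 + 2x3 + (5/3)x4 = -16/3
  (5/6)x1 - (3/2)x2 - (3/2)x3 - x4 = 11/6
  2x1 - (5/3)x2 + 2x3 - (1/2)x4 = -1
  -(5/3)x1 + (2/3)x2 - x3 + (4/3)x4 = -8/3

Row-reduce:
Swap R1 and R2.
R1 ← R1 / (2/3).
R3 ← R3 − 5/6·R1.
R4 ← R4 − 2·R1.
R5 ← R5 + 5/3·R1.
Swap R2 and R3.
R1 ← R1 + 3·R2.
R4 ← R4 − 13/3·R2.
R5 ← R5 + 13/3·R2.
R3 ← R3 / (5/3).
R1 ← R1 + 9·R3.
R2 ← R2 + 4·R3.
R4 ← R4 − 40/3·R3.
R5 ← R5 + 40/3·R3.
R4 ← R4 / (571/36).
R1 ← R1 + 243/20·R4.
R2 ← R2 + 329/60·R4.
R3 ← R3 + 3/5·R4.
R5 ← R5 + 571/36·R4.
Row 5 reduces to 0 = -1, a contradiction. The system is inconsistent.

no solution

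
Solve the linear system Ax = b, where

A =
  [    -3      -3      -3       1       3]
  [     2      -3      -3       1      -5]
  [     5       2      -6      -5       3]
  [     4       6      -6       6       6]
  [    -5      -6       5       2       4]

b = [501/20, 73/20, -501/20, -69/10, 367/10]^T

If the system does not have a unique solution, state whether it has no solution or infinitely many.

x_1 = -3, x_2 = -3, x_3 = -4/5, x_4 = 9/4, x_5 = 4/5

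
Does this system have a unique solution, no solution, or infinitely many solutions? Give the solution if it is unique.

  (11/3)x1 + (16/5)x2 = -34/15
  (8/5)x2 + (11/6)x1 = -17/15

infinitely many solutions

Row-reduce:
R1 ← R1 / (11/3).
R2 ← R2 − 11/6·R1.
Rank is 1 with 2 unknowns, leaving x2 free.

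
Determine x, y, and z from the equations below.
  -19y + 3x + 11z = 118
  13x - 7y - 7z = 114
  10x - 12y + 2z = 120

x = 5, y = -6, z = -1

Row-reduce the augmented matrix:
R1 ← R1 / (3).
R2 ← R2 − 13·R1.
R3 ← R3 − 10·R1.
R2 ← R2 / (226/3).
R1 ← R1 + 19/3·R2.
R3 ← R3 − 154/3·R2.
R3 ← R3 / (292/113).
R1 ← R1 + 105/113·R3.
R2 ← R2 + 82/113·R3.
Reading off the reduced rows gives x = 5, y = -6, z = -1.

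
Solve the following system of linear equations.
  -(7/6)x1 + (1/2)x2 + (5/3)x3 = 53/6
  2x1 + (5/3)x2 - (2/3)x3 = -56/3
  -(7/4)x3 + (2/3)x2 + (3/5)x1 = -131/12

x1 = -5, x2 = -4, x3 = 3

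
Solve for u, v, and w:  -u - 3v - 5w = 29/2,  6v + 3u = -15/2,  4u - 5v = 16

u = 3/2, v = -2, w = -2

Row-reduce the augmented matrix:
R1 ← R1 / (-1).
R2 ← R2 − 3·R1.
R3 ← R3 − 4·R1.
R2 ← R2 / (-3).
R1 ← R1 − 3·R2.
R3 ← R3 + 17·R2.
R3 ← R3 / (65).
R1 ← R1 + 10·R3.
R2 ← R2 − 5·R3.
Reading off the reduced rows gives u = 3/2, v = -2, w = -2.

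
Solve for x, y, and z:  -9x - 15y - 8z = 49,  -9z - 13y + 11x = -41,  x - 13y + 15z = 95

Row-reduce the augmented matrix:
R1 ← R1 / (-9).
R2 ← R2 − 11·R1.
R3 ← R3 − 1·R1.
R2 ← R2 / (-94/3).
R1 ← R1 − 5/3·R2.
R3 ← R3 + 44/3·R2.
R3 ← R3 / (3229/141).
R1 ← R1 + 31/282·R3.
R2 ← R2 − 169/282·R3.
Reading off the reduced rows gives x = -4, y = -3, z = 4.

x = -4, y = -3, z = 4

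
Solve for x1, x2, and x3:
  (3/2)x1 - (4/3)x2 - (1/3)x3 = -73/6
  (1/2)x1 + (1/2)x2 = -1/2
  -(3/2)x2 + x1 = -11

x1 = -5, x2 = 4, x3 = -2

Row-reduce the augmented matrix:
R1 ← R1 / (3/2).
R2 ← R2 − 1/2·R1.
R3 ← R3 − 1·R1.
R2 ← R2 / (17/18).
R1 ← R1 + 8/9·R2.
R3 ← R3 + 11/18·R2.
R3 ← R3 / (5/17).
R1 ← R1 + 2/17·R3.
R2 ← R2 − 2/17·R3.
Reading off the reduced rows gives x1 = -5, x2 = 4, x3 = -2.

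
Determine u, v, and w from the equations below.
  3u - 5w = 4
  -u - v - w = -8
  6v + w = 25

u = 3, v = 4, w = 1

Row-reduce the augmented matrix:
R1 ← R1 / (3).
R2 ← R2 + 1·R1.
R2 ← R2 / (-1).
R3 ← R3 − 6·R2.
R3 ← R3 / (-15).
R1 ← R1 + 5/3·R3.
R2 ← R2 − 8/3·R3.
Reading off the reduced rows gives u = 3, v = 4, w = 1.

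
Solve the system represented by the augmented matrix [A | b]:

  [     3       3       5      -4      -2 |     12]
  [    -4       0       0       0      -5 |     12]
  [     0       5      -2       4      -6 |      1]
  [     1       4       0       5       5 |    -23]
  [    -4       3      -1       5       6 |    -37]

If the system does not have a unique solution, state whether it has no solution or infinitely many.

Row-reduce the augmented matrix:
R1 ← R1 / (3).
R2 ← R2 + 4·R1.
R4 ← R4 − 1·R1.
R5 ← R5 + 4·R1.
R2 ← R2 / (4).
R1 ← R1 − 1·R2.
R3 ← R3 − 5·R2.
R4 ← R4 − 3·R2.
R5 ← R5 − 7·R2.
R3 ← R3 / (-31/3).
R2 ← R2 − 5/3·R3.
R4 ← R4 + 20/3·R3.
R5 ← R5 + 6·R3.
R4 ← R4 / (107/31).
R2 ← R2 − 12/31·R4.
R3 ← R3 + 32/31·R4.
R5 ← R5 − 87/31·R4.
R5 ← R5 / (1555/214).
R1 ← R1 − 5/4·R5.
R2 ← R2 + 505/214·R5.
R3 ← R3 − 1017/428·R5.
R4 ← R4 − 1129/428·R5.
Reading off the reduced rows gives x_1 = 2, x_2 = -5, x_3 = 5, x_4 = 3, x_5 = -4.

x_1 = 2, x_2 = -5, x_3 = 5, x_4 = 3, x_5 = -4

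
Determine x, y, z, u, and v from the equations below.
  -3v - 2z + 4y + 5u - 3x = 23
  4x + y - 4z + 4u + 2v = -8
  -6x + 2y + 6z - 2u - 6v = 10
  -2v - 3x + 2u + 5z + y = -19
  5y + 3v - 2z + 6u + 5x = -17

Row-reduce the augmented matrix:
R1 ← R1 / (-3).
R2 ← R2 − 4·R1.
R3 ← R3 + 6·R1.
R4 ← R4 + 3·R1.
R5 ← R5 − 5·R1.
R2 ← R2 / (19/3).
R1 ← R1 + 4/3·R2.
R3 ← R3 + 6·R2.
R4 ← R4 + 3·R2.
R5 ← R5 − 35/3·R2.
R3 ← R3 / (70/19).
R1 ← R1 + 14/19·R3.
R2 ← R2 + 20/19·R3.
R4 ← R4 − 73/19·R3.
R5 ← R5 − 132/19·R3.
R4 ← R4 / (141/35).
R1 ← R1 − 1/5·R4.
R2 ← R2 − 8/7·R4.
R3 ← R3 + 18/35·R4.
R5 ← R5 + 61/35·R4.
R5 ← R5 / (865/141).
R1 ← R1 − 14/141·R5.
R2 ← R2 + 202/141·R5.
R3 ← R3 + 12/47·R5.
R4 ← R4 − 71/141·R5.
Reading off the reduced rows gives x = -5, y = 4, z = -6, u = -4, v = 0.

x = -5, y = 4, z = -6, u = -4, v = 0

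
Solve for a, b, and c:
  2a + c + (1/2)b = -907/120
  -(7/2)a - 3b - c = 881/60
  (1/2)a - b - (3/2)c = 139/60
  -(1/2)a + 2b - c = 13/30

Row-reduce the augmented matrix:
R1 ← R1 / (2).
R2 ← R2 + 7/2·R1.
R3 ← R3 − 1/2·R1.
R4 ← R4 + 1/2·R1.
R2 ← R2 / (-17/8).
R1 ← R1 − 1/4·R2.
R3 ← R3 + 9/8·R2.
R4 ← R4 − 17/8·R2.
R3 ← R3 / (-73/34).
R1 ← R1 − 10/17·R3.
R2 ← R2 + 6/17·R3.
R4 reduces to 0 = 0, so the extra equation is consistent.
Reading off the reduced rows gives a = -8/3, b = -5/4, c = -8/5.

a = -8/3, b = -5/4, c = -8/5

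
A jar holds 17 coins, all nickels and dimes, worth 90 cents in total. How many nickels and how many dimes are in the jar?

Let n = nickels, d = dimes.
  n + d = 17
  10d + 5n = 90
Row-reduce the augmented matrix:
R2 ← R2 − 5·R1.
R2 ← R2 / (5).
R1 ← R1 − 1·R2.
Reading off the reduced rows gives n = 16, d = 1.

nickels: 16, dimes: 1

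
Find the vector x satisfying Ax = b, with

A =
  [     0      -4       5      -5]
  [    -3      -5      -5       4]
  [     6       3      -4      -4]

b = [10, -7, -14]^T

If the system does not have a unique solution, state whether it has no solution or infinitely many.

Row-reduce:
Swap R1 and R2.
R1 ← R1 / (-3).
R3 ← R3 − 6·R1.
R2 ← R2 / (-4).
R1 ← R1 − 5/3·R2.
R3 ← R3 + 7·R2.
R3 ← R3 / (-91/4).
R1 ← R1 − 15/4·R3.
R2 ← R2 + 5/4·R3.
Rank is 3 with 4 unknowns, leaving x_4 free.

infinitely many solutions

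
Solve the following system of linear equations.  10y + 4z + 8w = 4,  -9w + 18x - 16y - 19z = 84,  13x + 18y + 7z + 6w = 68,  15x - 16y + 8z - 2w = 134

x = 6, y = -2, z = 2, w = 2

Row-reduce the augmented matrix:
Swap R1 and R2.
R1 ← R1 / (18).
R3 ← R3 − 13·R1.
R4 ← R4 − 15·R1.
R2 ← R2 / (10).
R1 ← R1 + 8/9·R2.
R3 ← R3 − 266/9·R2.
R4 ← R4 + 8/3·R2.
R3 ← R3 / (89/10).
R1 ← R1 + 7/10·R3.
R2 ← R2 − 2/5·R3.
R4 ← R4 − 249/10·R3.
R4 ← R4 / (10363/267).
R1 ← R1 + 533/801·R4.
R2 ← R2 − 1042/801·R4.
R3 ← R3 + 1003/801·R4.
Reading off the reduced rows gives x = 6, y = -2, z = 2, w = 2.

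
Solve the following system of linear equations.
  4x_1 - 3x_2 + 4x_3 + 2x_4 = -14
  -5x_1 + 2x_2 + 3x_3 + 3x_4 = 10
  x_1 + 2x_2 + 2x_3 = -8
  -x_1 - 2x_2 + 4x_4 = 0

x_1 = -4, x_2 = -2, x_3 = 0, x_4 = -2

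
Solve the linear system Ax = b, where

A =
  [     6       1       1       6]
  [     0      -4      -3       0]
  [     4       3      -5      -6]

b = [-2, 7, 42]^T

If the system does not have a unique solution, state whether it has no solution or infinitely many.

infinitely many solutions

Row-reduce:
R1 ← R1 / (6).
R3 ← R3 − 4·R1.
R2 ← R2 / (-4).
R1 ← R1 − 1/6·R2.
R3 ← R3 − 7/3·R2.
R3 ← R3 / (-89/12).
R1 ← R1 − 1/24·R3.
R2 ← R2 − 3/4·R3.
Rank is 3 with 4 unknowns, leaving x_4 free.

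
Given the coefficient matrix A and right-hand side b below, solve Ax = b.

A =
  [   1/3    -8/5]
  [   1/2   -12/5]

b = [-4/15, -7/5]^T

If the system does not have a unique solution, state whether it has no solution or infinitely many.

no solution

Row-reduce:
R1 ← R1 / (1/3).
R2 ← R2 − 1/2·R1.
Row 2 reduces to 0 = -1, a contradiction. The system is inconsistent.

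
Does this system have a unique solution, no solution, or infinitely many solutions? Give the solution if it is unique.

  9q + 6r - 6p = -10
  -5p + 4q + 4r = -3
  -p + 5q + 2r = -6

no solution

Row-reduce:
R1 ← R1 / (-6).
R2 ← R2 + 5·R1.
R3 ← R3 + 1·R1.
R2 ← R2 / (-7/2).
R1 ← R1 + 3/2·R2.
R3 ← R3 − 7/2·R2.
Row 3 reduces to 0 = 1, a contradiction. The system is inconsistent.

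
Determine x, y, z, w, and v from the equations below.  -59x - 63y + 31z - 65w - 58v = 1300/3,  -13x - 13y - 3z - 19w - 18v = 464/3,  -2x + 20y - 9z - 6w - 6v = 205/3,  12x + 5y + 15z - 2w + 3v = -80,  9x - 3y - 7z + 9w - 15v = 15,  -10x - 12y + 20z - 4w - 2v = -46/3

Row-reduce the augmented matrix:
R1 ← R1 / (-59).
R2 ← R2 + 13·R1.
R3 ← R3 + 2·R1.
R4 ← R4 − 12·R1.
R5 ← R5 − 9·R1.
R6 ← R6 + 10·R1.
R2 ← R2 / (52/59).
R1 ← R1 − 63/59·R2.
R3 ← R3 − 1306/59·R2.
R4 ← R4 + 461/59·R2.
R5 ← R5 + 744/59·R2.
R6 ← R6 + 78/59·R2.
R3 ← R3 / (3079/13).
R1 ← R1 − 148/13·R3.
R2 ← R2 + 145/13·R3.
R4 ← R4 + 856/13·R3.
R5 ← R5 + 1858/13·R3.
R4 ← R4 / (-77235/3079).
R1 ← R1 − 4016/3079·R4.
R2 ← R2 − 143/3079·R4.
R3 ← R3 − 1478/3079·R4.
R5 ← R5 − 2342/3079·R4.
R5 ← R5 / (-578069/25745).
R1 ← R1 − 4443/25745·R5.
R2 ← R2 − 639/25745·R5.
R3 ← R3 − 4084/25745·R5.
R4 ← R4 − 20268/25745·R5.
R6 reduces to 0 = 0, so the extra equation is consistent.
Reading off the reduced rows gives x = -8/3, y = 0, z = -3, w = -3, v = -3.

x = -8/3, y = 0, z = -3, w = -3, v = -3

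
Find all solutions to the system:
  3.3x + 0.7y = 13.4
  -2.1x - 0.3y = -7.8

x = 3, y = 5

Row-reduce the augmented matrix:
R1 ← R1 / (33/10).
R2 ← R2 + 21/10·R1.
R2 ← R2 / (8/55).
R1 ← R1 − 7/33·R2.
Reading off the reduced rows gives x = 3, y = 5.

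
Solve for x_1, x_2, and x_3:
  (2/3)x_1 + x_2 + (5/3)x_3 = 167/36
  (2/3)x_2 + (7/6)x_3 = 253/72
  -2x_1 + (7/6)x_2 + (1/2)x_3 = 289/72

x_1 = -2/3, x_2 = 4/3, x_3 = 9/4

Row-reduce the augmented matrix:
R1 ← R1 / (2/3).
R3 ← R3 + 2·R1.
R2 ← R2 / (2/3).
R1 ← R1 − 3/2·R2.
R3 ← R3 − 25/6·R2.
R3 ← R3 / (-43/24).
R1 ← R1 + 1/8·R3.
R2 ← R2 − 7/4·R3.
Reading off the reduced rows gives x_1 = -2/3, x_2 = 4/3, x_3 = 9/4.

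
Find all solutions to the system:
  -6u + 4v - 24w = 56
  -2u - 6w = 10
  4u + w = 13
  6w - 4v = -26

Row-reduce the augmented matrix:
R1 ← R1 / (-6).
R2 ← R2 + 2·R1.
R3 ← R3 − 4·R1.
R2 ← R2 / (-4/3).
R1 ← R1 + 2/3·R2.
R3 ← R3 − 8/3·R2.
R4 ← R4 + 4·R2.
R3 ← R3 / (-11).
R1 ← R1 − 3·R3.
R2 ← R2 + 3/2·R3.
R4 reduces to 0 = 0, so the extra equation is consistent.
Reading off the reduced rows gives u = 4, v = 2, w = -3.

u = 4, v = 2, w = -3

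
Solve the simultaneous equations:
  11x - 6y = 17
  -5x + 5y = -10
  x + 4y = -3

Row-reduce the augmented matrix:
R1 ← R1 / (11).
R2 ← R2 + 5·R1.
R3 ← R3 − 1·R1.
R2 ← R2 / (25/11).
R1 ← R1 + 6/11·R2.
R3 ← R3 − 50/11·R2.
R3 reduces to 0 = 0, so the extra equation is consistent.
Reading off the reduced rows gives x = 1, y = -1.

x = 1, y = -1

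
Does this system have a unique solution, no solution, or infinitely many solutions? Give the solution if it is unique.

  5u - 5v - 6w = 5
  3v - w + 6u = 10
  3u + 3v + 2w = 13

u = 4, v = -3, w = 5

Row-reduce the augmented matrix:
R1 ← R1 / (5).
R2 ← R2 − 6·R1.
R3 ← R3 − 3·R1.
R2 ← R2 / (9).
R1 ← R1 + 1·R2.
R3 ← R3 − 6·R2.
R3 ← R3 / (22/15).
R1 ← R1 + 23/45·R3.
R2 ← R2 − 31/45·R3.
Reading off the reduced rows gives u = 4, v = -3, w = 5.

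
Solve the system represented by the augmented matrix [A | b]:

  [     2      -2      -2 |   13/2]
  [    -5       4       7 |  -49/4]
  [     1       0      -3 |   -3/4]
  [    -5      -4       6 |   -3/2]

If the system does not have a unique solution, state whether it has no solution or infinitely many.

x_1 = 3, x_2 = -3/2, x_3 = 5/4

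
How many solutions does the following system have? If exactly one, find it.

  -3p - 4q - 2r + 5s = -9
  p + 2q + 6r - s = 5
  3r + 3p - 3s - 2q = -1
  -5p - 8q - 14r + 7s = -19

infinitely many solutions

Row-reduce:
R1 ← R1 / (-3).
R2 ← R2 − 1·R1.
R3 ← R3 − 3·R1.
R4 ← R4 + 5·R1.
R2 ← R2 / (2/3).
R1 ← R1 − 4/3·R2.
R3 ← R3 + 6·R2.
R4 ← R4 + 4/3·R2.
R3 ← R3 / (49).
R1 ← R1 + 10·R3.
R2 ← R2 − 8·R3.
Rank is 3 with 4 unknowns, leaving s free.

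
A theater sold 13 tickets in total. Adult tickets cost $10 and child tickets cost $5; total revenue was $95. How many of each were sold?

Let a = adult tickets, c = child tickets.
  a + c = 13
  10a + 5c = 95
From equation 1: a = 13 − c.
Substitute into equation 2 and solve: c = 7.
Then a = 6.

adult tickets: 6, child tickets: 7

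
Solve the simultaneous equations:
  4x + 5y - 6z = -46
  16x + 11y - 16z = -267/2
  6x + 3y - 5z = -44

no solution

Row-reduce:
R1 ← R1 / (4).
R2 ← R2 − 16·R1.
R3 ← R3 − 6·R1.
R2 ← R2 / (-9).
R1 ← R1 − 5/4·R2.
R3 ← R3 + 9/2·R2.
Row 3 reduces to 0 = -1/4, a contradiction. The system is inconsistent.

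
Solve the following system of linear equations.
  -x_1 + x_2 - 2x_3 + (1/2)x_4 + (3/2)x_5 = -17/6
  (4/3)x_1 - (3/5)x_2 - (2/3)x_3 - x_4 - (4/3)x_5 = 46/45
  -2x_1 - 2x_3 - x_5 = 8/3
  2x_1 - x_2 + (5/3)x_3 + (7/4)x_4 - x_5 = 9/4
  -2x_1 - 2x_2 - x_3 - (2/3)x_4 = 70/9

Row-reduce the augmented matrix:
R1 ← R1 / (-1).
R2 ← R2 − 4/3·R1.
R3 ← R3 + 2·R1.
R4 ← R4 − 2·R1.
R5 ← R5 + 2·R1.
R2 ← R2 / (11/15).
R1 ← R1 + 1·R2.
R3 ← R3 + 2·R2.
R4 ← R4 − 1·R2.
R5 ← R5 + 4·R2.
R3 ← R3 / (-78/11).
R1 ← R1 + 28/11·R3.
R2 ← R2 + 50/11·R3.
R4 ← R4 − 73/33·R3.
R5 ← R5 + 167/11·R3.
R4 ← R4 / (407/156).
R1 ← R1 + 7/26·R4.
R2 ← R2 − 10/13·R4.
R3 ← R3 − 7/26·R4.
R5 ← R5 − 47/78·R4.
R5 ← R5 / (6365/1221).
R1 ← R1 − 191/814·R5.
R2 ← R2 − 890/407·R5.
R3 ← R3 − 108/407·R5.
R4 ← R4 − 64/407·R5.
Reading off the reduced rows gives x_1 = -1, x_2 = -3, x_3 = 0, x_4 = 1/3, x_5 = -2/3.

x_1 = -1, x_2 = -3, x_3 = 0, x_4 = 1/3, x_5 = -2/3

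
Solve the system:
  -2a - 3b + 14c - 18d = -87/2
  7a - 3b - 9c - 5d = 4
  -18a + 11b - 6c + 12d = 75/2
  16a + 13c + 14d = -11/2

Row-reduce the augmented matrix:
R1 ← R1 / (-2).
R2 ← R2 − 7·R1.
R3 ← R3 + 18·R1.
R4 ← R4 − 16·R1.
R2 ← R2 / (-27/2).
R1 ← R1 − 3/2·R2.
R3 ← R3 − 38·R2.
R4 ← R4 + 24·R2.
R3 ← R3 / (-524/27).
R1 ← R1 + 23/9·R3.
R2 ← R2 + 80/27·R3.
R4 ← R4 − 485/9·R3.
R4 ← R4 / (-15051/262).
R1 ← R1 − 979/262·R4.
R2 ← R2 − 1008/131·R4.
R3 ← R3 − 235/262·R4.
Reading off the reduced rows gives a = 0, b = 3/2, c = -3/2, d = 1.

a = 0, b = 3/2, c = -3/2, d = 1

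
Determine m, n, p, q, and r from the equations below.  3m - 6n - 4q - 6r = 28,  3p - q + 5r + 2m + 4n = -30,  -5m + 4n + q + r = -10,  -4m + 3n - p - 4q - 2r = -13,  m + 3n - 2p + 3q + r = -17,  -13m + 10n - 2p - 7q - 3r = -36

Row-reduce the augmented matrix:
R1 ← R1 / (3).
R2 ← R2 − 2·R1.
R3 ← R3 + 5·R1.
R4 ← R4 + 4·R1.
R5 ← R5 − 1·R1.
R6 ← R6 + 13·R1.
R2 ← R2 / (8).
R1 ← R1 + 2·R2.
R3 ← R3 + 6·R2.
R4 ← R4 + 5·R2.
R5 ← R5 − 5·R2.
R6 ← R6 + 16·R2.
R3 ← R3 / (9/4).
R1 ← R1 − 3/4·R3.
R2 ← R2 − 3/8·R3.
R4 ← R4 − 7/8·R3.
R5 ← R5 + 31/8·R3.
R6 ← R6 − 4·R3.
R4 ← R4 / (-355/54).
R1 ← R1 − 5/9·R4.
R2 ← R2 − 17/18·R4.
R3 ← R3 + 53/27·R4.
R5 ← R5 + 233/54·R4.
R6 ← R6 + 355/27·R4.
R5 ← R5 / (-1492/355).
R1 ← R1 − 50/71·R5.
R2 ← R2 − 354/355·R5.
R3 ← R3 − 16/355·R5.
R4 ← R4 − 189/355·R5.
R6 reduces to 0 = 0, so the extra equation is consistent.
Reading off the reduced rows gives m = -2, n = -5, p = 2, q = 2, r = -2.

m = -2, n = -5, p = 2, q = 2, r = -2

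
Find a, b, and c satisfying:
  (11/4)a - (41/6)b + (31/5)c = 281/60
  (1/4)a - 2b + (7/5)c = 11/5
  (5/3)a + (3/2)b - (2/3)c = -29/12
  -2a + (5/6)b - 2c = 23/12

a = 0, b = -5/2, c = -2

Row-reduce the augmented matrix:
R1 ← R1 / (11/4).
R2 ← R2 − 1/4·R1.
R3 ← R3 − 5/3·R1.
R4 ← R4 + 2·R1.
R2 ← R2 / (-91/66).
R1 ← R1 + 82/33·R2.
R3 ← R3 − 1117/198·R2.
R4 ← R4 + 91/22·R2.
R3 ← R3 / (-456/455).
R1 ← R1 − 68/91·R3.
R2 ← R2 + 276/455·R3.
R4 reduces to 0 = 0, so the extra equation is consistent.
Reading off the reduced rows gives a = 0, b = -5/2, c = -2.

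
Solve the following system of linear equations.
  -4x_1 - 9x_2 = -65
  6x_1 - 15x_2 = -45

x_1 = 5, x_2 = 5

Row-reduce the augmented matrix:
R1 ← R1 / (-4).
R2 ← R2 − 6·R1.
R2 ← R2 / (-57/2).
R1 ← R1 − 9/4·R2.
Reading off the reduced rows gives x_1 = 5, x_2 = 5.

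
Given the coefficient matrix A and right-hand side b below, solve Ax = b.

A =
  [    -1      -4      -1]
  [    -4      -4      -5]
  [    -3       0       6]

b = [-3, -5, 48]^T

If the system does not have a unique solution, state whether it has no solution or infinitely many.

x_1 = -6, x_2 = 1, x_3 = 5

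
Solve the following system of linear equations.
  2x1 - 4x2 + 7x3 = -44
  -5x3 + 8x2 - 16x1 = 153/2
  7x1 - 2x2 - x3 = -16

no solution

Row-reduce:
R1 ← R1 / (2).
R2 ← R2 + 16·R1.
R3 ← R3 − 7·R1.
R2 ← R2 / (-24).
R1 ← R1 + 2·R2.
R3 ← R3 − 12·R2.
Row 3 reduces to 0 = 1/4, a contradiction. The system is inconsistent.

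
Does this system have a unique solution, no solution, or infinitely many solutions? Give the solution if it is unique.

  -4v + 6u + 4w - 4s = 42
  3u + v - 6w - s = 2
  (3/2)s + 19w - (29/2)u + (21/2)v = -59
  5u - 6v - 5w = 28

Row-reduce:
R1 ← R1 / (6).
R2 ← R2 − 3·R1.
R3 ← R3 + 29/2·R1.
R4 ← R4 − 5·R1.
R2 ← R2 / (3).
R1 ← R1 + 2/3·R2.
R3 ← R3 − 5/6·R2.
R4 ← R4 + 8/3·R2.
R3 ← R3 / (278/9).
R1 ← R1 + 10/9·R3.
R2 ← R2 + 8/3·R3.
R4 ← R4 + 139/9·R3.
Rank is 3 with 4 unknowns, leaving s free.

infinitely many solutions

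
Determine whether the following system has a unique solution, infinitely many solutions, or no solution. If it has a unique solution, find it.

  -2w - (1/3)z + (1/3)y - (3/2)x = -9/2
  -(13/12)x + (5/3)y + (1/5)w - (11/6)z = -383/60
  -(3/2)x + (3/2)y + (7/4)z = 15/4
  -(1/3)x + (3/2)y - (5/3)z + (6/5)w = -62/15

infinitely many solutions

Row-reduce:
R1 ← R1 / (-3/2).
R2 ← R2 + 13/12·R1.
R3 ← R3 + 3/2·R1.
R4 ← R4 + 1/3·R1.
R2 ← R2 / (77/54).
R1 ← R1 + 2/9·R2.
R3 ← R3 − 7/6·R2.
R4 ← R4 − 77/54·R2.
R3 ← R3 / (149/44).
R1 ← R1 + 2/77·R3.
R2 ← R2 + 86/77·R3.
Rank is 3 with 4 unknowns, leaving w free.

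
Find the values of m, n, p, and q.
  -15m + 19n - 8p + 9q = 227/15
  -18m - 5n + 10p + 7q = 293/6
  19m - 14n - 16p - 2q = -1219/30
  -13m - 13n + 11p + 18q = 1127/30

m = -5/2, n = -4/5, p = 1/3, q = -1/2

Row-reduce the augmented matrix:
R1 ← R1 / (-15).
R2 ← R2 + 18·R1.
R3 ← R3 − 19·R1.
R4 ← R4 + 13·R1.
R2 ← R2 / (-139/5).
R1 ← R1 + 19/15·R2.
R3 ← R3 − 151/15·R2.
R4 ← R4 + 442/15·R2.
R3 ← R3 / (-2646/139).
R1 ← R1 + 50/139·R3.
R2 ← R2 + 98/139·R3.
R4 ← R4 + 395/139·R3.
R4 ← R4 / (7388/567).
R1 ← R1 + 328/567·R4.
R2 ← R2 + 13/81·R4.
R3 ← R3 + 239/567·R4.
Reading off the reduced rows gives m = -5/2, n = -4/5, p = 1/3, q = -1/2.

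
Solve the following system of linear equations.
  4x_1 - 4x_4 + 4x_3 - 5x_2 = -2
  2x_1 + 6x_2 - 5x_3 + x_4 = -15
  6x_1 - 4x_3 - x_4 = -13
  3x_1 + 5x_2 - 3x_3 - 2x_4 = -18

x_1 = -2, x_2 = -2, x_3 = 0, x_4 = 1

Row-reduce the augmented matrix:
R1 ← R1 / (4).
R2 ← R2 − 2·R1.
R3 ← R3 − 6·R1.
R4 ← R4 − 3·R1.
R2 ← R2 / (17/2).
R1 ← R1 + 5/4·R2.
R3 ← R3 − 15/2·R2.
R4 ← R4 − 35/4·R2.
R3 ← R3 / (-65/17).
R1 ← R1 + 1/34·R3.
R2 ← R2 + 14/17·R3.
R4 ← R4 − 41/34·R3.
R4 ← R4 / (-35/26).
R1 ← R1 + 15/26·R4.
R2 ← R2 + 2/13·R4.
R3 ← R3 + 8/13·R4.
Reading off the reduced rows gives x_1 = -2, x_2 = -2, x_3 = 0, x_4 = 1.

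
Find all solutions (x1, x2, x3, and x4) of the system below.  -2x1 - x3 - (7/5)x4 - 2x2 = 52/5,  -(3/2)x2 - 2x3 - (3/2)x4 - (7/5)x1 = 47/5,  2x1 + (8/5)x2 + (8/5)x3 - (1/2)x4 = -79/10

infinitely many solutions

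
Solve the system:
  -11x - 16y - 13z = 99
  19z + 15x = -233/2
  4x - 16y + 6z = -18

no solution

Row-reduce:
R1 ← R1 / (-11).
R2 ← R2 − 15·R1.
R3 ← R3 − 4·R1.
R2 ← R2 / (-240/11).
R1 ← R1 − 16/11·R2.
R3 ← R3 + 240/11·R2.
Row 3 reduces to 0 = -1/2, a contradiction. The system is inconsistent.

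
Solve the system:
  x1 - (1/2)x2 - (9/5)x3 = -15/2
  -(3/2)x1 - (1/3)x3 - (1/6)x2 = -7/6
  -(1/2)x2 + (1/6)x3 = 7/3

x1 = 0, x2 = -3, x3 = 5

Row-reduce the augmented matrix:
R2 ← R2 + 3/2·R1.
R2 ← R2 / (-11/12).
R1 ← R1 + 1/2·R2.
R3 ← R3 + 1/2·R2.
R3 ← R3 / (601/330).
R1 ← R1 + 8/55·R3.
R2 ← R2 − 182/55·R3.
Reading off the reduced rows gives x1 = 0, x2 = -3, x3 = 5.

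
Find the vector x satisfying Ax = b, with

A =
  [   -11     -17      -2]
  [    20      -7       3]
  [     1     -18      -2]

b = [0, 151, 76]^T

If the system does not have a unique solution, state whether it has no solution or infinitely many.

Row-reduce the augmented matrix:
R1 ← R1 / (-11).
R2 ← R2 − 20·R1.
R3 ← R3 − 1·R1.
R2 ← R2 / (-417/11).
R1 ← R1 − 17/11·R2.
R3 ← R3 + 215/11·R2.
R3 ← R3 / (-773/417).
R1 ← R1 − 65/417·R3.
R2 ← R2 − 7/417·R3.
Reading off the reduced rows gives x_1 = 6, x_2 = -4, x_3 = 1.

x_1 = 6, x_2 = -4, x_3 = 1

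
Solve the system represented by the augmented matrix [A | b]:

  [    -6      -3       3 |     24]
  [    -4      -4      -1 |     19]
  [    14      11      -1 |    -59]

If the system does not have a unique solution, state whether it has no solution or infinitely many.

Row-reduce:
R1 ← R1 / (-6).
R2 ← R2 + 4·R1.
R3 ← R3 − 14·R1.
R2 ← R2 / (-2).
R1 ← R1 − 1/2·R2.
R3 ← R3 − 4·R2.
Row 3 reduces to 0 = 3, a contradiction. The system is inconsistent.

no solution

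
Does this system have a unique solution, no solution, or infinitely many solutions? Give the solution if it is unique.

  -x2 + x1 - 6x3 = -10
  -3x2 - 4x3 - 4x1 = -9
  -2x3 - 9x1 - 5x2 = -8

infinitely many solutions

Row-reduce:
R2 ← R2 + 4·R1.
R3 ← R3 + 9·R1.
R2 ← R2 / (-7).
R1 ← R1 + 1·R2.
R3 ← R3 + 14·R2.
Rank is 2 with 3 unknowns, leaving x3 free.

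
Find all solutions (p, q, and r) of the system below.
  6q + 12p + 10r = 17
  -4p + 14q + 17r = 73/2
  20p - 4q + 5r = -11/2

Row-reduce the augmented matrix:
R1 ← R1 / (12).
R2 ← R2 + 4·R1.
R3 ← R3 − 20·R1.
R2 ← R2 / (16).
R1 ← R1 − 1/2·R2.
R3 ← R3 + 14·R2.
R3 ← R3 / (49/8).
R1 ← R1 − 19/96·R3.
R2 ← R2 − 61/48·R3.
Reading off the reduced rows gives p = 0, q = 2, r = 1/2.

p = 0, q = 2, r = 1/2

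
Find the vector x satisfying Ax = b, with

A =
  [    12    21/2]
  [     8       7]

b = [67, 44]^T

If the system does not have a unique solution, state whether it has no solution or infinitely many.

no solution

Row-reduce:
R1 ← R1 / (12).
R2 ← R2 − 8·R1.
Row 2 reduces to 0 = -2/3, a contradiction. The system is inconsistent.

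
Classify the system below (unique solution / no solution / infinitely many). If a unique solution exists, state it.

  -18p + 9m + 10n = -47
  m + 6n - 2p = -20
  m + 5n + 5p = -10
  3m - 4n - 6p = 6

no solution

Row-reduce:
R1 ← R1 / (9).
R2 ← R2 − 1·R1.
R3 ← R3 − 1·R1.
R4 ← R4 − 3·R1.
R2 ← R2 / (44/9).
R1 ← R1 − 10/9·R2.
R3 ← R3 − 35/9·R2.
R4 ← R4 + 22/3·R2.
R3 ← R3 / (7).
R1 ← R1 + 2·R3.
Row 4 reduces to 0 = -1/2, a contradiction. The system is inconsistent.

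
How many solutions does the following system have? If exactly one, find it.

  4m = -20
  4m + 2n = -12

m = -5, n = 4

Row-reduce the augmented matrix:
R1 ← R1 / (4).
R2 ← R2 − 4·R1.
R2 ← R2 / (2).
Reading off the reduced rows gives m = -5, n = 4.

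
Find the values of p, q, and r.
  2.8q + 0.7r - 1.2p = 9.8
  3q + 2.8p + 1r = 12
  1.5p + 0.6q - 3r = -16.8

p = 0, q = 2, r = 6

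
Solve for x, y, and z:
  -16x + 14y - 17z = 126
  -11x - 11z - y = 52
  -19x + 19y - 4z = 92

x = -1, y = 3, z = -4

Row-reduce the augmented matrix:
R1 ← R1 / (-16).
R2 ← R2 + 11·R1.
R3 ← R3 + 19·R1.
R2 ← R2 / (-85/8).
R1 ← R1 + 7/8·R2.
R3 ← R3 − 19/8·R2.
R3 ← R3 / (1389/85).
R1 ← R1 − 171/170·R3.
R2 ← R2 + 11/170·R3.
Reading off the reduced rows gives x = -1, y = 3, z = -4.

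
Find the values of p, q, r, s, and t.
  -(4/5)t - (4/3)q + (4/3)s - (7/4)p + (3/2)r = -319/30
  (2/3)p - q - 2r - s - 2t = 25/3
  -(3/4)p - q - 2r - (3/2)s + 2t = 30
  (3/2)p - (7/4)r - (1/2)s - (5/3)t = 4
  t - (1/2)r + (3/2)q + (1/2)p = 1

p = 2, q = -6, r = -6, s = -1, t = 6

Row-reduce the augmented matrix:
R1 ← R1 / (-7/4).
R2 ← R2 − 2/3·R1.
R3 ← R3 + 3/4·R1.
R4 ← R4 − 3/2·R1.
R5 ← R5 − 1/2·R1.
R2 ← R2 / (-95/63).
R1 ← R1 − 16/21·R2.
R3 ← R3 + 3/7·R2.
R4 ← R4 + 8/7·R2.
R5 ← R5 − 47/42·R2.
R3 ← R3 / (-85/38).
R1 ← R1 + 30/19·R3.
R2 ← R2 − 18/19·R3.
R4 ← R4 − 47/76·R3.
R5 ← R5 + 43/38·R3.
R4 ← R4 / (819/1700).
R1 ← R1 − 6/17·R4.
R2 ← R2 + 209/425·R4.
R3 ← R3 − 367/425·R4.
R5 ← R5 − 422/425·R4.
R5 ← R5 / (-35818/12285).
R1 ← R1 + 12232/4095·R5.
R2 ← R2 − 37174/12285·R5.
R3 ← R3 + 4276/2457·R5.
R4 ← R4 − 5692/12285·R5.
Reading off the reduced rows gives p = 2, q = -6, r = -6, s = -1, t = 6.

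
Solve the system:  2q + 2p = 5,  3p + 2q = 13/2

Row-reduce the augmented matrix:
R1 ← R1 / (2).
R2 ← R2 − 3·R1.
R2 ← R2 / (-1).
R1 ← R1 − 1·R2.
Reading off the reduced rows gives p = 3/2, q = 1.

p = 3/2, q = 1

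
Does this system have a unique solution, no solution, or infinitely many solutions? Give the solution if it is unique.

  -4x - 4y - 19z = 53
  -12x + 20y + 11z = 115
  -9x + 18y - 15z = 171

x = -4, y = 5, z = -3

Row-reduce the augmented matrix:
R1 ← R1 / (-4).
R2 ← R2 + 12·R1.
R3 ← R3 + 9·R1.
R2 ← R2 / (32).
R1 ← R1 − 1·R2.
R3 ← R3 − 27·R2.
R3 ← R3 / (-237/8).
R1 ← R1 − 21/8·R3.
R2 ← R2 − 17/8·R3.
Reading off the reduced rows gives x = -4, y = 5, z = -3.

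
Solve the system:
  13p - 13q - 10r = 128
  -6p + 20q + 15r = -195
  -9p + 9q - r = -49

p = 0, q = -6, r = -5

Row-reduce the augmented matrix:
R1 ← R1 / (13).
R2 ← R2 + 6·R1.
R3 ← R3 + 9·R1.
R2 ← R2 / (14).
R1 ← R1 + 1·R2.
R3 ← R3 / (-103/13).
R1 ← R1 + 5/182·R3.
R2 ← R2 − 135/182·R3.
Reading off the reduced rows gives p = 0, q = -6, r = -5.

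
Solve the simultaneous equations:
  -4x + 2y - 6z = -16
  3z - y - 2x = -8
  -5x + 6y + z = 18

Row-reduce the augmented matrix:
R1 ← R1 / (-4).
R2 ← R2 + 2·R1.
R3 ← R3 + 5·R1.
R2 ← R2 / (-2).
R1 ← R1 + 1/2·R2.
R3 ← R3 − 7/2·R2.
R3 ← R3 / (19).
R2 ← R2 + 3·R3.
Reading off the reduced rows gives x = 4, y = 6, z = 2.

x = 4, y = 6, z = 2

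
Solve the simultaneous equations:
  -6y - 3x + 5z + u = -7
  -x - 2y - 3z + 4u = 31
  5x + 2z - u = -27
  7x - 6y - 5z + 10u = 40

no solution

Row-reduce:
R1 ← R1 / (-3).
R2 ← R2 + 1·R1.
R3 ← R3 − 5·R1.
R4 ← R4 − 7·R1.
Swap R2 and R3.
R2 ← R2 / (-10).
R1 ← R1 − 2·R2.
R4 ← R4 + 20·R2.
R3 ← R3 / (-14/3).
R1 ← R1 − 2/5·R3.
R2 ← R2 + 31/30·R3.
R4 ← R4 + 14·R3.
Row 4 reduces to 0 = 1, a contradiction. The system is inconsistent.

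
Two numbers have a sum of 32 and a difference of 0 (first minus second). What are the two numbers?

first number: 16, second number: 16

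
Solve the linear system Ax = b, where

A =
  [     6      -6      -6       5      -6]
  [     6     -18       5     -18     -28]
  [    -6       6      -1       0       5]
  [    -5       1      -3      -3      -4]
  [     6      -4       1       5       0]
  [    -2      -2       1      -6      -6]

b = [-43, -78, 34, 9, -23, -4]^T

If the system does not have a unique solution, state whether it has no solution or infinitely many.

Row-reduce:
R1 ← R1 / (6).
R2 ← R2 − 6·R1.
R3 ← R3 + 6·R1.
R4 ← R4 + 5·R1.
R5 ← R5 − 6·R1.
R6 ← R6 + 2·R1.
R2 ← R2 / (-12).
R1 ← R1 + 1·R2.
R4 ← R4 + 4·R2.
R5 ← R5 − 2·R2.
R6 ← R6 + 4·R2.
R3 ← R3 / (-7).
R1 ← R1 + 23/12·R3.
R2 ← R2 + 11/12·R3.
R4 ← R4 + 35/3·R3.
R5 ← R5 − 53/6·R3.
R6 ← R6 + 14/3·R3.
R4 ← R4 / (1/2).
R1 ← R1 − 29/21·R4.
R2 ← R2 − 53/42·R4.
R3 ← R3 + 5/7·R4.
R5 ← R5 − 52/21·R4.
R5 ← R5 / (15/14).
R1 ← R1 − 31/28·R5.
R2 ← R2 − 55/28·R5.
R3 ← R3 − 1/7·R5.
Row 6 reduces to 0 = -2/3, a contradiction. The system is inconsistent.

no solution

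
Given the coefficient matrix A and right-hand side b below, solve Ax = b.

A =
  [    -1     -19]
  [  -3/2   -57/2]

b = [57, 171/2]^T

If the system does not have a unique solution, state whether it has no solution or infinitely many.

infinitely many solutions

Row-reduce:
R1 ← R1 / (-1).
R2 ← R2 + 3/2·R1.
Rank is 1 with 2 unknowns, leaving x_2 free.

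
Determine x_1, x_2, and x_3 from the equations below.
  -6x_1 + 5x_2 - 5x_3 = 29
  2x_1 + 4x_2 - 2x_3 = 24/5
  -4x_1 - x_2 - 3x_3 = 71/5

x_1 = -2, x_2 = 1, x_3 = -12/5

Row-reduce the augmented matrix:
R1 ← R1 / (-6).
R2 ← R2 − 2·R1.
R3 ← R3 + 4·R1.
R2 ← R2 / (17/3).
R1 ← R1 + 5/6·R2.
R3 ← R3 + 13/3·R2.
R3 ← R3 / (-42/17).
R1 ← R1 − 5/17·R3.
R2 ← R2 + 11/17·R3.
Reading off the reduced rows gives x_1 = -2, x_2 = 1, x_3 = -12/5.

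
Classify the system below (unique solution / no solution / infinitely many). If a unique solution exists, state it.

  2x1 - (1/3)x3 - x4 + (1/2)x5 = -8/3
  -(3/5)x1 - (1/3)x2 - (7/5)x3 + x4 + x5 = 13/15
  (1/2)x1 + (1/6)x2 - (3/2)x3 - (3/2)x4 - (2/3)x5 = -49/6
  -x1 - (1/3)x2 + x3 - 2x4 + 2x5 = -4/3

infinitely many solutions

Row-reduce:
R1 ← R1 / (2).
R2 ← R2 + 3/5·R1.
R3 ← R3 − 1/2·R1.
R4 ← R4 + 1·R1.
R2 ← R2 / (-1/3).
R3 ← R3 − 1/6·R2.
R4 ← R4 + 1/3·R2.
R3 ← R3 / (-13/6).
R1 ← R1 + 1/6·R3.
R2 ← R2 − 9/2·R3.
R4 ← R4 − 7/3·R3.
R4 ← R4 / (-271/65).
R1 ← R1 + 28/65·R4.
R2 ← R2 + 258/65·R4.
R3 ← R3 − 27/65·R4.
Rank is 4 with 5 unknowns, leaving x5 free.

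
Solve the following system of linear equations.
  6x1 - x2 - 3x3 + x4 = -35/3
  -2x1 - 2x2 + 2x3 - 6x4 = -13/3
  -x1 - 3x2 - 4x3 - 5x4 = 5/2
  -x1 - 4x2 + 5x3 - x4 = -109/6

Row-reduce the augmented matrix:
R1 ← R1 / (6).
R2 ← R2 + 2·R1.
R3 ← R3 + 1·R1.
R4 ← R4 + 1·R1.
R2 ← R2 / (-7/3).
R1 ← R1 + 1/6·R2.
R3 ← R3 + 19/6·R2.
R4 ← R4 + 25/6·R2.
R3 ← R3 / (-41/7).
R1 ← R1 + 4/7·R3.
R2 ← R2 + 3/7·R3.
R4 ← R4 − 19/7·R3.
R4 ← R4 / (435/41).
R1 ← R1 − 12/41·R4.
R2 ← R2 − 91/41·R4.
R3 ← R3 + 20/41·R4.
Reading off the reduced rows gives x1 = -5/2, x2 = 8/3, x3 = -2, x4 = 0.

x1 = -5/2, x2 = 8/3, x3 = -2, x4 = 0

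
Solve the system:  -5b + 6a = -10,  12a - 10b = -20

infinitely many solutions

Row-reduce:
R1 ← R1 / (6).
R2 ← R2 − 12·R1.
Rank is 1 with 2 unknowns, leaving b free.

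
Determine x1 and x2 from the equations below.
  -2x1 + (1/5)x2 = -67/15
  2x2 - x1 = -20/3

x1 = 2, x2 = -7/3

From equation 2: x1 = 20/3 + 2·x2.
Substitute into equation 1 and solve: x2 = -7/3.
Then x1 = 2.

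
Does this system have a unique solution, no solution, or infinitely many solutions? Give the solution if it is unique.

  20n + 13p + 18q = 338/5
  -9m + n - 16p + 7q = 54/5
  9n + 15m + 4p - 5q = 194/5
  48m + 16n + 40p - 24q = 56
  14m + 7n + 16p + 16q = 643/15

m = 4/3, n = 3, p = -4/5, q = 1

Row-reduce the augmented matrix:
Swap R1 and R2.
R1 ← R1 / (-9).
R3 ← R3 − 15·R1.
R4 ← R4 − 48·R1.
R5 ← R5 − 14·R1.
R2 ← R2 / (20).
R1 ← R1 + 1/9·R2.
R3 ← R3 − 32/3·R2.
R4 ← R4 − 64/3·R2.
R5 ← R5 − 77/9·R2.
R3 ← R3 / (-148/5).
R1 ← R1 − 37/20·R3.
R2 ← R2 − 13/20·R3.
R4 ← R4 + 296/5·R3.
R5 ← R5 + 289/20·R3.
Swap R4 and R5.
R4 ← R4 / (27467/1332).
R1 ← R1 + 31/36·R4.
R2 ← R2 − 371/444·R4.
R3 ← R3 − 11/111·R4.
R5 reduces to 0 = 0, so the extra equation is consistent.
Reading off the reduced rows gives m = 4/3, n = 3, p = -4/5, q = 1.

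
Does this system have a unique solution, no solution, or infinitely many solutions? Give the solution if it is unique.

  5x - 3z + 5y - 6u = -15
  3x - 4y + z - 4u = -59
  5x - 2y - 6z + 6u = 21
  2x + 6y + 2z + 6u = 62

Row-reduce the augmented matrix:
R1 ← R1 / (5).
R2 ← R2 − 3·R1.
R3 ← R3 − 5·R1.
R4 ← R4 − 2·R1.
R2 ← R2 / (-7).
R1 ← R1 − 1·R2.
R3 ← R3 + 7·R2.
R4 ← R4 − 4·R2.
R3 ← R3 / (-29/5).
R1 ← R1 + 1/5·R3.
R2 ← R2 + 2/5·R3.
R4 ← R4 − 24/5·R3.
R4 ← R4 / (3742/203).
R1 ← R1 + 342/203·R4.
R2 ← R2 + 162/203·R4.
R3 ← R3 + 62/29·R4.
Reading off the reduced rows gives x = -3, y = 6, z = -2, u = 6.

x = -3, y = 6, z = -2, u = 6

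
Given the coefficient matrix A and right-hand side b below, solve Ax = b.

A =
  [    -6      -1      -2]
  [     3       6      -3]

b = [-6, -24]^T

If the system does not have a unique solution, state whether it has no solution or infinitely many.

Row-reduce:
R1 ← R1 / (-6).
R2 ← R2 − 3·R1.
R2 ← R2 / (11/2).
R1 ← R1 − 1/6·R2.
Rank is 2 with 3 unknowns, leaving x_3 free.

infinitely many solutions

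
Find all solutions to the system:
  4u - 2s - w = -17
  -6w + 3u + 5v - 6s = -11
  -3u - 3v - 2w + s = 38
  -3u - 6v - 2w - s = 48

Row-reduce the augmented matrix:
R1 ← R1 / (4).
R2 ← R2 − 3·R1.
R3 ← R3 + 3·R1.
R4 ← R4 + 3·R1.
R2 ← R2 / (5).
R3 ← R3 + 3·R2.
R4 ← R4 + 6·R2.
R3 ← R3 / (-59/10).
R1 ← R1 + 1/4·R3.
R2 ← R2 + 21/20·R3.
R4 ← R4 + 181/20·R3.
R4 ← R4 / (-353/118).
R1 ← R1 + 43/118·R4.
R2 ← R2 + 39/118·R4.
R3 ← R3 − 32/59·R4.
Reading off the reduced rows gives u = -5, v = -4, w = -5, s = 1.

u = -5, v = -4, w = -5, s = 1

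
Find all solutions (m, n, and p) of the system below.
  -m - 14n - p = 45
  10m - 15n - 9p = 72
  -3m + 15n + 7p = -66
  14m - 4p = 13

Row-reduce:
R1 ← R1 / (-1).
R2 ← R2 − 10·R1.
R3 ← R3 + 3·R1.
R4 ← R4 − 14·R1.
R2 ← R2 / (-155).
R1 ← R1 − 14·R2.
R3 ← R3 − 57·R2.
R4 ← R4 + 196·R2.
R3 ← R3 / (467/155).
R1 ← R1 + 111/155·R3.
R2 ← R2 − 19/155·R3.
R4 ← R4 − 934/155·R3.
Row 4 reduces to 0 = 1, a contradiction. The system is inconsistent.

no solution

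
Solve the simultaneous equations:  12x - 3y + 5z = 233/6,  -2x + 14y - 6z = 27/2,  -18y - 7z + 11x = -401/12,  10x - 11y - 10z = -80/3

Row-reduce the augmented matrix:
R1 ← R1 / (12).
R2 ← R2 + 2·R1.
R3 ← R3 − 11·R1.
R4 ← R4 − 10·R1.
R2 ← R2 / (27/2).
R1 ← R1 + 1/4·R2.
R3 ← R3 + 61/4·R2.
R4 ← R4 + 17/2·R2.
R3 ← R3 / (-1411/81).
R1 ← R1 − 26/81·R3.
R2 ← R2 + 31/81·R3.
R4 ← R4 + 1411/81·R3.
R4 reduces to 0 = 0, so the extra equation is consistent.
Reading off the reduced rows gives x = 11/4, y = 5/2, z = 8/3.

x = 11/4, y = 5/2, z = 8/3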